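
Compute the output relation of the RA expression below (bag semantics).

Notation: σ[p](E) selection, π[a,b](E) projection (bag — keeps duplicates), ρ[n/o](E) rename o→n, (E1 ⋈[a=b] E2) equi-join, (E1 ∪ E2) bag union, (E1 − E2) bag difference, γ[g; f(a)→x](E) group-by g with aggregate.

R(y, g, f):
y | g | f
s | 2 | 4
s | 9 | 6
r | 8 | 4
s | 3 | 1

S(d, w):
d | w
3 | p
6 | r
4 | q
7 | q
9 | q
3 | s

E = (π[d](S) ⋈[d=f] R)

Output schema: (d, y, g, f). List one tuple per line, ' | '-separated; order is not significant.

Subexpression sizes:
  S → 6
  π[d](S) → 6
  R → 4
  (π[d](S) ⋈[d=f] R) → 3

== RESULT ==
d | y | g | f
4 | r | 8 | 4
4 | s | 2 | 4
6 | s | 9 | 6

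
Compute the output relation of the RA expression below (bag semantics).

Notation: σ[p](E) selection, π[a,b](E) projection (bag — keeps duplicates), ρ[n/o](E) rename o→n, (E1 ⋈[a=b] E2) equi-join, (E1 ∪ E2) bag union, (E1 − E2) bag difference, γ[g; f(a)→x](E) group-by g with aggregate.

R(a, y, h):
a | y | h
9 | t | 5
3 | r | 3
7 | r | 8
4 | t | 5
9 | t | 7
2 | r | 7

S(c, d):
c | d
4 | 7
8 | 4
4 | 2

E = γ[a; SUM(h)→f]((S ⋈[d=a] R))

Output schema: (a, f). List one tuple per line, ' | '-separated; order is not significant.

Per-node cardinality:
  S → 3
  R → 6
  (S ⋈[d=a] R) → 3
  γ[a; SUM(h)→f]((S ⋈[d=a] R)) → 3

== RESULT ==
a | f
2 | 7
4 | 5
7 | 8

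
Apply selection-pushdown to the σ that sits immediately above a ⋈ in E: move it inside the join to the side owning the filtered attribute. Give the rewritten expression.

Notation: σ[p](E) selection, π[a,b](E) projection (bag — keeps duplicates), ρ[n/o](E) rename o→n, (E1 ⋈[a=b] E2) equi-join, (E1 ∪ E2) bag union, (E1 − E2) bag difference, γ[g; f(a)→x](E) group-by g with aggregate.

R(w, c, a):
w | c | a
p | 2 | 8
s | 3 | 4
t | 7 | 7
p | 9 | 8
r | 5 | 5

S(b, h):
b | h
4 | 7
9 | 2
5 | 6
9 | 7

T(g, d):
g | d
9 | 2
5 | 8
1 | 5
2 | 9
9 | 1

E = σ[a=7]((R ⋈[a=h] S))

σ filters on a, owned by the left side.
E' = (σ[a=7](R) ⋈[a=h] S)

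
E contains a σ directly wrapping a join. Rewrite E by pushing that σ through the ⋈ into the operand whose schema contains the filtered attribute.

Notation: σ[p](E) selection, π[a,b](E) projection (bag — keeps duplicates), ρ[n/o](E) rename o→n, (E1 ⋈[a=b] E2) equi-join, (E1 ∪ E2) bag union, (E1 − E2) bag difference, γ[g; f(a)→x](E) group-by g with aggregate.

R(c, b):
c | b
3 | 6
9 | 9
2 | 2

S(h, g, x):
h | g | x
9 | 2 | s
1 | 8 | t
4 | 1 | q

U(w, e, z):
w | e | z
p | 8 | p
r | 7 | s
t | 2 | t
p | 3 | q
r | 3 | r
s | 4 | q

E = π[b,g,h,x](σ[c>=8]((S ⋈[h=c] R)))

σ filters on c, owned by the right side.
E' = π[b,g,h,x]((S ⋈[h=c] σ[c>=8](R)))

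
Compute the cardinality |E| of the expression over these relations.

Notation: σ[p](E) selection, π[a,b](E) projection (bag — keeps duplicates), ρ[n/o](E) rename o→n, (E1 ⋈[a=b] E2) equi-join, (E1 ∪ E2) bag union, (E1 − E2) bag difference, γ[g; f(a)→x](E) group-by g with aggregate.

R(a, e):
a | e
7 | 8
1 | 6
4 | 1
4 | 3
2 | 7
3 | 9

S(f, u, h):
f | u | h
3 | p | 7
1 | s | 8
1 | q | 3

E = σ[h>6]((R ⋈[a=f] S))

Row counts bottom-up:
  R → 6
  S → 3
  (R ⋈[a=f] S) → 3
  σ[h>6]((R ⋈[a=f] S)) → 2

|E| = 2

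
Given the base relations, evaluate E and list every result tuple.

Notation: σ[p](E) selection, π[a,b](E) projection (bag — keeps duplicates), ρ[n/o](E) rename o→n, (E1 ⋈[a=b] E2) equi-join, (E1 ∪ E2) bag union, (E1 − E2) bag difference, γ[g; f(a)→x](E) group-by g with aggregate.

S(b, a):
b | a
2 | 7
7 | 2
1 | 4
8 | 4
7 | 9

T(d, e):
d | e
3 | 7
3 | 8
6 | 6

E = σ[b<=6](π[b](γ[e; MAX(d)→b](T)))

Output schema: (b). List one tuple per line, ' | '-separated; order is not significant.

Stepwise |·|:
  T → 3
  γ[e; MAX(d)→b](T) → 3
  π[b](γ[e; MAX(d)→b](T)) → 3
  σ[b<=6](π[b](γ[e; MAX(d)→b](T))) → 3

== RESULT ==
b
3
3
6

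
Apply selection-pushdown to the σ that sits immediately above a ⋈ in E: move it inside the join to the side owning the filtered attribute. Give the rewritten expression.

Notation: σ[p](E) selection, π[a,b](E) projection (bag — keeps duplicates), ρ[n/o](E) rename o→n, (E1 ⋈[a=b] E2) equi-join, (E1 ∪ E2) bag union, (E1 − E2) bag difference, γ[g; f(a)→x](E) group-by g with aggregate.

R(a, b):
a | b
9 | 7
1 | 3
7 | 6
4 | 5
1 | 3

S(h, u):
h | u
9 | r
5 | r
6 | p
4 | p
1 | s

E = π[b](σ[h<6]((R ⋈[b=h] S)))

σ filters on h, owned by the right side.
E' = π[b]((R ⋈[b=h] σ[h<6](S)))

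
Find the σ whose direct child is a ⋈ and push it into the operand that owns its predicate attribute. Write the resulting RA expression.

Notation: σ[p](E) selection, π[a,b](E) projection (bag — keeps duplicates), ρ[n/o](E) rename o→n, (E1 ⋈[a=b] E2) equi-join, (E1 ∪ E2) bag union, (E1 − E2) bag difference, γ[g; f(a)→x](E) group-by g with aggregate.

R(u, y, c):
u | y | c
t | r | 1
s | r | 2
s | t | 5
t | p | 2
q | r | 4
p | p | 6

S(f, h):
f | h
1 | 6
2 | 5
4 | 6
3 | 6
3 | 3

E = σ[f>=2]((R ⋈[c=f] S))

σ filters on f, owned by the right side.
E' = (R ⋈[c=f] σ[f>=2](S))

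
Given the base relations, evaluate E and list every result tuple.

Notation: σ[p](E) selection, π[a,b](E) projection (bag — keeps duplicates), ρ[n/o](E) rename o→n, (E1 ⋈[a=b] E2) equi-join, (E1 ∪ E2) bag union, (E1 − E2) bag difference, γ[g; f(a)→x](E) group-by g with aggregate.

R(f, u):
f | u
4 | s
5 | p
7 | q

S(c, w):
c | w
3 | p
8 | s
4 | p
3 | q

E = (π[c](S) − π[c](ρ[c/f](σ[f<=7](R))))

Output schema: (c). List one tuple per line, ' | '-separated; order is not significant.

Per-node cardinality:
  S → 4
  π[c](S) → 4
  R → 3
  σ[f<=7](R) → 3
  ρ[c/f](σ[f<=7](R)) → 3
  π[c](ρ[c/f](σ[f<=7](R))) → 3
  (π[c](S) − π[c](ρ[c/f](σ[f<=7](R)))) → 3

== RESULT ==
c
3
3
8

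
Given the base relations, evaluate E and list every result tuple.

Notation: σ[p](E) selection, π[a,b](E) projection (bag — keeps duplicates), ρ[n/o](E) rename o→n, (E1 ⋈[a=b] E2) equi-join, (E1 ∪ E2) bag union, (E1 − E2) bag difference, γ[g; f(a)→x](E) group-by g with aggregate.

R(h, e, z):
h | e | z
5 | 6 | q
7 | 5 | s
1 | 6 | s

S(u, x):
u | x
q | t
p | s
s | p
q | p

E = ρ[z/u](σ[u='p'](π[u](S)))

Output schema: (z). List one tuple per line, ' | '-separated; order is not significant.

Per-node cardinality:
  S → 4
  π[u](S) → 4
  σ[u='p'](π[u](S)) → 1
  ρ[z/u](σ[u='p'](π[u](S))) → 1

== RESULT ==
z
p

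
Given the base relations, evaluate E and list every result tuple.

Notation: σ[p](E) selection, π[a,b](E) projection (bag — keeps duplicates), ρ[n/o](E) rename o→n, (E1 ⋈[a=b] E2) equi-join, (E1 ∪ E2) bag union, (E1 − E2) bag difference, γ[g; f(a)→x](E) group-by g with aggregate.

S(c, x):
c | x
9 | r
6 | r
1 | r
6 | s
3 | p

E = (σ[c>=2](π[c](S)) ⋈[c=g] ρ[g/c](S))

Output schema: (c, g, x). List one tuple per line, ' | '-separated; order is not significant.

Per-node cardinality:
  S → 5
  π[c](S) → 5
  σ[c>=2](π[c](S)) → 4
  S → 5
  ρ[g/c](S) → 5
  (σ[c>=2](π[c](S)) ⋈[c=g] ρ[g/c](S)) → 6

== RESULT ==
c | g | x
3 | 3 | p
6 | 6 | r
6 | 6 | r
6 | 6 | s
6 | 6 | s
9 | 9 | r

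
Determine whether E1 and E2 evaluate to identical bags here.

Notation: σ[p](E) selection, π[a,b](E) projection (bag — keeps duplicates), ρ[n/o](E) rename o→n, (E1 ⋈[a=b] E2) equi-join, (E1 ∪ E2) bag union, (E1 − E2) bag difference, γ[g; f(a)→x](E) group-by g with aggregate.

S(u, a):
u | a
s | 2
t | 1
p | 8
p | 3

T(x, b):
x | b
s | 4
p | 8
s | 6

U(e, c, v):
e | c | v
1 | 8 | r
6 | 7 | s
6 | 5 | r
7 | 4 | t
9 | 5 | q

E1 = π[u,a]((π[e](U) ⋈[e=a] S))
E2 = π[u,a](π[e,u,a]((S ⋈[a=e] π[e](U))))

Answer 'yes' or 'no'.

E1 stepwise |·|:
  U → 5
  π[e](U) → 5
  S → 4
  (π[e](U) ⋈[e=a] S) → 1
  π[u,a]((π[e](U) ⋈[e=a] S)) → 1
E2 stepwise |·|:
  S → 4
  U → 5
  π[e](U) → 5
  (S ⋈[a=e] π[e](U)) → 1
  π[e,u,a]((S ⋈[a=e] π[e](U))) → 1
  π[u,a](π[e,u,a]((S ⋈[a=e] π[e](U)))) → 1

E1 and E2 produce the same multiset:
u | a
t | 1

yes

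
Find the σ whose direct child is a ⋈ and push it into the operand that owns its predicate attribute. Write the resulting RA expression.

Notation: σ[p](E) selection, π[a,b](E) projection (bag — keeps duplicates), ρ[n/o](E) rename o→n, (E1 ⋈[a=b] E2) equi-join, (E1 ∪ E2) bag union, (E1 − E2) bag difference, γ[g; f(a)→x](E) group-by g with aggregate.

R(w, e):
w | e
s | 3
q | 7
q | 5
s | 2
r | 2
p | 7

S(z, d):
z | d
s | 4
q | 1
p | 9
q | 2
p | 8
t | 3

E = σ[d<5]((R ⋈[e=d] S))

σ filters on d, owned by the right side.
E' = (R ⋈[e=d] σ[d<5](S))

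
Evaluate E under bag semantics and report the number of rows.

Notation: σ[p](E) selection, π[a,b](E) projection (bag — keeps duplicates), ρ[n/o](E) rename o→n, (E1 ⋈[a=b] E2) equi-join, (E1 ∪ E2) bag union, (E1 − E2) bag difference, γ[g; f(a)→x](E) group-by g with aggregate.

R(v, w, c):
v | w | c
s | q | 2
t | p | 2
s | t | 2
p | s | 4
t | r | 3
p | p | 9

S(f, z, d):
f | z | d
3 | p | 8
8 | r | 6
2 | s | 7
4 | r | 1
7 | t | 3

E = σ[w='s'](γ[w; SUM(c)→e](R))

Stepwise |·|:
  R → 6
  γ[w; SUM(c)→e](R) → 5
  σ[w='s'](γ[w; SUM(c)→e](R)) → 1

|E| = 1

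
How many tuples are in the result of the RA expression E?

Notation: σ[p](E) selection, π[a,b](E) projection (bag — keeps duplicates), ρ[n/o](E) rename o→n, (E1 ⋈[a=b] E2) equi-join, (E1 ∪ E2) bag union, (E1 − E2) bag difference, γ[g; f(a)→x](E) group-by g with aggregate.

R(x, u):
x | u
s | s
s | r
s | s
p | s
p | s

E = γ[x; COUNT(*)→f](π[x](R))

Row counts bottom-up:
  R → 5
  π[x](R) → 5
  γ[x; COUNT(*)→f](π[x](R)) → 2

|E| = 2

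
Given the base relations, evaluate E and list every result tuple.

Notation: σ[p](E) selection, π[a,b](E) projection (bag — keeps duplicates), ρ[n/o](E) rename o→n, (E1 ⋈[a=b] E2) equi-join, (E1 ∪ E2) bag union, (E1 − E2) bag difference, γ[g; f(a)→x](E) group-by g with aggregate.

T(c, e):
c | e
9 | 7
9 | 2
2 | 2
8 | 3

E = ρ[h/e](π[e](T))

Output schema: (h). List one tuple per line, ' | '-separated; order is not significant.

Stepwise |·|:
  T → 4
  π[e](T) → 4
  ρ[h/e](π[e](T)) → 4

== RESULT ==
h
2
2
3
7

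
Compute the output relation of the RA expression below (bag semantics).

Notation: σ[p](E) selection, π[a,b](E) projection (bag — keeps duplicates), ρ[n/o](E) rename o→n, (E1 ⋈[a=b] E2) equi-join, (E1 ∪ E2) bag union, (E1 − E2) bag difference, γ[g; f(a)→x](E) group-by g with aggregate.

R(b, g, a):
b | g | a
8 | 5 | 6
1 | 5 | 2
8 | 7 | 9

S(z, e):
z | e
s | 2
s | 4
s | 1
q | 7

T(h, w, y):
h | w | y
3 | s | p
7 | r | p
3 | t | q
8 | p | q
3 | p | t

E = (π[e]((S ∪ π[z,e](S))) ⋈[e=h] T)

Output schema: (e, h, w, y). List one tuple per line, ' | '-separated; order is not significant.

Stepwise |·|:
  S → 4
  S → 4
  π[z,e](S) → 4
  (S ∪ π[z,e](S)) → 8
  π[e]((S ∪ π[z,e](S))) → 8
  T → 5
  (π[e]((S ∪ π[z,e](S))) ⋈[e=h] T) → 2

== RESULT ==
e | h | w | y
7 | 7 | r | p
7 | 7 | r | p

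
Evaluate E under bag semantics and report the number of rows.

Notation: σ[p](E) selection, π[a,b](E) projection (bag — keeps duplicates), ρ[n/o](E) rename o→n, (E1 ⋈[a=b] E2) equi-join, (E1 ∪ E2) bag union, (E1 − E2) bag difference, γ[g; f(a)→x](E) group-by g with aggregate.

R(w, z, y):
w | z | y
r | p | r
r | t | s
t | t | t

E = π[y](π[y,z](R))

Stepwise |·|:
  R → 3
  π[y,z](R) → 3
  π[y](π[y,z](R)) → 3

|E| = 3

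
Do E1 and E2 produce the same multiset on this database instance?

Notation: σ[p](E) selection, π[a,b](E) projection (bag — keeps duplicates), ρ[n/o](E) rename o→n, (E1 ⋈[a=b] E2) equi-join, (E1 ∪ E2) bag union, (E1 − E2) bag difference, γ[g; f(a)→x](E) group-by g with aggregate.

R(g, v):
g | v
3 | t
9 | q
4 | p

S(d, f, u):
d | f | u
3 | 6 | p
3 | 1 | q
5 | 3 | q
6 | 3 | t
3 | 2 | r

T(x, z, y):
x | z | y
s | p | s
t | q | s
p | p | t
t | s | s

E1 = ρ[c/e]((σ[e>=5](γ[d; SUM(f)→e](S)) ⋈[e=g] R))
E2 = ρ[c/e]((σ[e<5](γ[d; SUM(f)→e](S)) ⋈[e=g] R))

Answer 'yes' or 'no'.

E1 subexpression sizes:
  S → 5
  γ[d; SUM(f)→e](S) → 3
  σ[e>=5](γ[d; SUM(f)→e](S)) → 1
  R → 3
  (σ[e>=5](γ[d; SUM(f)→e](S)) ⋈[e=g] R) → 1
  ρ[c/e]((σ[e>=5](γ[d; SUM(f)→e](S)) ⋈[e=g] R)) → 1
E2 subexpression sizes:
  S → 5
  γ[d; SUM(f)→e](S) → 3
  σ[e<5](γ[d; SUM(f)→e](S)) → 2
  R → 3
  (σ[e<5](γ[d; SUM(f)→e](S)) ⋈[e=g] R) → 2
  ρ[c/e]((σ[e<5](γ[d; SUM(f)→e](S)) ⋈[e=g] R)) → 2

E1 result:
d | c | g | v
3 | 9 | 9 | q
E2 result:
d | c | g | v
5 | 3 | 3 | t
6 | 3 | 3 | t
Witness: (6, 3, 3, 't') appears 0× in E1 but 1× in E2.

no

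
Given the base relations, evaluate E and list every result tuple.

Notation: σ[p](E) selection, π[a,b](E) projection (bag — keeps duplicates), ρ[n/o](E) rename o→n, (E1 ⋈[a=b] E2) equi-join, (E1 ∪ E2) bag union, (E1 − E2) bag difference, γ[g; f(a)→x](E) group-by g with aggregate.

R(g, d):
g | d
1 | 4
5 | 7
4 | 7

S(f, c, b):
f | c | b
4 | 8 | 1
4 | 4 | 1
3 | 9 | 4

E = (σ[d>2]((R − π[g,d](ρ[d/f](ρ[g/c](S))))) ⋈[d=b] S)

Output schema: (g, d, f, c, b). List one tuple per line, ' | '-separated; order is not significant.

Row counts bottom-up:
  R → 3
  S → 3
  ρ[g/c](S) → 3
  ρ[d/f](ρ[g/c](S)) → 3
  π[g,d](ρ[d/f](ρ[g/c](S))) → 3
  (R − π[g,d](ρ[d/f](ρ[g/c](S)))) → 3
  σ[d>2]((R − π[g,d](ρ[d/f](ρ[g/c](S))))) → 3
  S → 3
  (σ[d>2]((R − π[g,d](ρ[d/f](ρ[g/c](S))))) ⋈[d=b] S) → 1

== RESULT ==
g | d | f | c | b
1 | 4 | 3 | 9 | 4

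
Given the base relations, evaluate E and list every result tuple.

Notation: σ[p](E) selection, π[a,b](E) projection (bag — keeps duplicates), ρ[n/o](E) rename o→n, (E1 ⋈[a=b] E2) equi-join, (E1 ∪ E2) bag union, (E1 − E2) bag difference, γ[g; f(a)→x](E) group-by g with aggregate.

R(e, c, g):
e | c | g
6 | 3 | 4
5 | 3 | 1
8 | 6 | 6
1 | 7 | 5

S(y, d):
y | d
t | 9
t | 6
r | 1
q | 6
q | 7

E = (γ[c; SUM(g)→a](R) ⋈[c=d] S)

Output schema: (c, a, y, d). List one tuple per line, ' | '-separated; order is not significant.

Subexpression sizes:
  R → 4
  γ[c; SUM(g)→a](R) → 3
  S → 5
  (γ[c; SUM(g)→a](R) ⋈[c=d] S) → 3

== RESULT ==
c | a | y | d
6 | 6 | q | 6
6 | 6 | t | 6
7 | 5 | q | 7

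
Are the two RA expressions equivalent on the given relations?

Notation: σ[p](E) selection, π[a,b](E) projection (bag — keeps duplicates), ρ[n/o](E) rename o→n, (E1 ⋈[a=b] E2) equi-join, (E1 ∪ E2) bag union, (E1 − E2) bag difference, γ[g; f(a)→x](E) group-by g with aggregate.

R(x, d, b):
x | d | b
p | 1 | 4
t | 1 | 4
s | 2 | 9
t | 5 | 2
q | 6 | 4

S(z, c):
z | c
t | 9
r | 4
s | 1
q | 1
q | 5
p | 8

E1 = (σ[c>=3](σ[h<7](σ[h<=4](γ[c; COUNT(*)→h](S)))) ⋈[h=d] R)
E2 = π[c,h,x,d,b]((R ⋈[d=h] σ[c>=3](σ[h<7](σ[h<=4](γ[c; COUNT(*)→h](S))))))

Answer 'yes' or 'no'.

E1 stepwise |·|:
  S → 6
  γ[c; COUNT(*)→h](S) → 5
  σ[h<=4](γ[c; COUNT(*)→h](S)) → 5
  σ[h<7](σ[h<=4](γ[c; COUNT(*)→h](S))) → 5
  σ[c>=3](σ[h<7](σ[h<=4](γ[c; COUNT(*)→h](S)))) → 4
  R → 5
  (σ[c>=3](σ[h<7](σ[h<=4](γ[c; COUNT(*)→h](S)))) ⋈[h=d] R) → 8
E2 stepwise |·|:
  R → 5
  S → 6
  γ[c; COUNT(*)→h](S) → 5
  σ[h<=4](γ[c; COUNT(*)→h](S)) → 5
  σ[h<7](σ[h<=4](γ[c; COUNT(*)→h](S))) → 5
  σ[c>=3](σ[h<7](σ[h<=4](γ[c; COUNT(*)→h](S)))) → 4
  (R ⋈[d=h] σ[c>=3](σ[h<7](σ[h<=4](γ[c; COUNT(*)→h](S))))) → 8
  π[c,h,x,d,b]((R ⋈[d=h] σ[c>=3](σ[h<7](σ[h<=4](γ[c; COUNT(*)→h](S)))))) → 8

E1 and E2 produce the same multiset:
c | h | x | d | b
4 | 1 | p | 1 | 4
4 | 1 | t | 1 | 4
5 | 1 | p | 1 | 4
5 | 1 | t | 1 | 4
8 | 1 | p | 1 | 4
8 | 1 | t | 1 | 4
9 | 1 | p | 1 | 4
9 | 1 | t | 1 | 4

yes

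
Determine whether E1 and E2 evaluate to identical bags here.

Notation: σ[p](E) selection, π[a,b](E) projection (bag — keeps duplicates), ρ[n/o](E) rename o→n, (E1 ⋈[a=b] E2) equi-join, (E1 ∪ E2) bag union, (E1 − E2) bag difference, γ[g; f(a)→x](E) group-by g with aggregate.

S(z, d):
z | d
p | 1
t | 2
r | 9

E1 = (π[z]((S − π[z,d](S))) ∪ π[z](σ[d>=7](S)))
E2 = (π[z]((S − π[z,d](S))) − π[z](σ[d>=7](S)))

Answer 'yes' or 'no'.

E1 per-node cardinality:
  S → 3
  S → 3
  π[z,d](S) → 3
  (S − π[z,d](S)) → 0
  π[z]((S − π[z,d](S))) → 0
  S → 3
  σ[d>=7](S) → 1
  π[z](σ[d>=7](S)) → 1
  (π[z]((S − π[z,d](S))) ∪ π[z](σ[d>=7](S))) → 1
E2 per-node cardinality:
  S → 3
  S → 3
  π[z,d](S) → 3
  (S − π[z,d](S)) → 0
  π[z]((S − π[z,d](S))) → 0
  S → 3
  σ[d>=7](S) → 1
  π[z](σ[d>=7](S)) → 1
  (π[z]((S − π[z,d](S))) − π[z](σ[d>=7](S))) → 0

E1 result:
z
r
E2 result:
z
(0 rows)
Witness: ('r',) appears 1× in E1 but 0× in E2.

no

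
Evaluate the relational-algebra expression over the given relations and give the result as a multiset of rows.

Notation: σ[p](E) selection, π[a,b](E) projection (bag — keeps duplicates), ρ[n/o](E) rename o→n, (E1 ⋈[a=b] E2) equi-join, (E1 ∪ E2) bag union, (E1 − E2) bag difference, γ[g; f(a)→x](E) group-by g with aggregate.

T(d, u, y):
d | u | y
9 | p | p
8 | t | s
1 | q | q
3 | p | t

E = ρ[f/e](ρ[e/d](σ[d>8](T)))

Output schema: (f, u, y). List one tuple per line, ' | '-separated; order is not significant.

Per-node cardinality:
  T → 4
  σ[d>8](T) → 1
  ρ[e/d](σ[d>8](T)) → 1
  ρ[f/e](ρ[e/d](σ[d>8](T))) → 1

== RESULT ==
f | u | y
9 | p | p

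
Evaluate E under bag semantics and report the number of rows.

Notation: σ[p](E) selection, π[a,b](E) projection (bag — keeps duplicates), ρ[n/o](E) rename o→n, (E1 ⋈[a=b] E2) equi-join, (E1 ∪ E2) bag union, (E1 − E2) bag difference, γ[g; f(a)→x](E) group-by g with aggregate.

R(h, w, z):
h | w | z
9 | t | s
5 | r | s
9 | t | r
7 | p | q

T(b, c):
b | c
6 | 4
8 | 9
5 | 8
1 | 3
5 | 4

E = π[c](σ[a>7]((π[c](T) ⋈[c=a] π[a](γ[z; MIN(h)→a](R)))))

Stepwise |·|:
  T → 5
  π[c](T) → 5
  R → 4
  γ[z; MIN(h)→a](R) → 3
  π[a](γ[z; MIN(h)→a](R)) → 3
  (π[c](T) ⋈[c=a] π[a](γ[z; MIN(h)→a](R))) → 1
  σ[a>7]((π[c](T) ⋈[c=a] π[a](γ[z; MIN(h)→a](R)))) → 1
  π[c](σ[a>7]((π[c](T) ⋈[c=a] π[a](γ[z; MIN(h)→a](R))))) → 1

|E| = 1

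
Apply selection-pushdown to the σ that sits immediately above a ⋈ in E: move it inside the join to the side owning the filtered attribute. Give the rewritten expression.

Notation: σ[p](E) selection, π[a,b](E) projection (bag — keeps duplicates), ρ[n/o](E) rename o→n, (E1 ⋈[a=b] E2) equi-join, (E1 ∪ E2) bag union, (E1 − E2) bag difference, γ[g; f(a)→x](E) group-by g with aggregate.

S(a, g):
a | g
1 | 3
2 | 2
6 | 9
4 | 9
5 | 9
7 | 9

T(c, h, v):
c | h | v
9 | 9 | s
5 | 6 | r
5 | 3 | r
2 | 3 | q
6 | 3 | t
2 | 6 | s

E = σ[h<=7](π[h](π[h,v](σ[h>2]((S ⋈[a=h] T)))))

σ filters on h, owned by the right side.
E' = σ[h<=7](π[h](π[h,v]((S ⋈[a=h] σ[h>2](T)))))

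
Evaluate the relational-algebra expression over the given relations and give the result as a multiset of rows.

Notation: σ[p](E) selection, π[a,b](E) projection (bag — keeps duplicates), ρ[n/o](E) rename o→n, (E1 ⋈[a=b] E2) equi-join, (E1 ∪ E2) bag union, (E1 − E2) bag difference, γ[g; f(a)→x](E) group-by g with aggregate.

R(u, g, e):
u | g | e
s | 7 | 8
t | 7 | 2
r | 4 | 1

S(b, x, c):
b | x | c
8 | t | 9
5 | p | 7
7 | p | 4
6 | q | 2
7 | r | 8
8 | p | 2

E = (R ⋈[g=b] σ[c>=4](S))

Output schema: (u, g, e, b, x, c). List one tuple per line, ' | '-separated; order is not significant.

Per-node cardinality:
  R → 3
  S → 6
  σ[c>=4](S) → 4
  (R ⋈[g=b] σ[c>=4](S)) → 4

== RESULT ==
u | g | e | b | x | c
s | 7 | 8 | 7 | p | 4
s | 7 | 8 | 7 | r | 8
t | 7 | 2 | 7 | p | 4
t | 7 | 2 | 7 | r | 8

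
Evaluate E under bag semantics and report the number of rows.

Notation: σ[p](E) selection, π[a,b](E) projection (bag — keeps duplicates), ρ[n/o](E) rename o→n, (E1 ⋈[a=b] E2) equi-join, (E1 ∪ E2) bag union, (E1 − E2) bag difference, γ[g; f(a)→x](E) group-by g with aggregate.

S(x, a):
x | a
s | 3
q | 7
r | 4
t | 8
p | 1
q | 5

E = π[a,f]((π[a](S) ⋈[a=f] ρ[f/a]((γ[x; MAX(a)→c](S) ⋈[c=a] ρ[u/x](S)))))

Subexpression sizes:
  S → 6
  π[a](S) → 6
  S → 6
  γ[x; MAX(a)→c](S) → 5
  S → 6
  ρ[u/x](S) → 6
  (γ[x; MAX(a)→c](S) ⋈[c=a] ρ[u/x](S)) → 5
  ρ[f/a]((γ[x; MAX(a)→c](S) ⋈[c=a] ρ[u/x](S))) → 5
  (π[a](S) ⋈[a=f] ρ[f/a]((γ[x; MAX(a)→c](S) ⋈[c=a] ρ[u/x](S)))) → 5
  π[a,f]((π[a](S) ⋈[a=f] ρ[f/a]((γ[x; MAX(a)→c](S) ⋈[c=a] ρ[u/x](S))))) → 5

|E| = 5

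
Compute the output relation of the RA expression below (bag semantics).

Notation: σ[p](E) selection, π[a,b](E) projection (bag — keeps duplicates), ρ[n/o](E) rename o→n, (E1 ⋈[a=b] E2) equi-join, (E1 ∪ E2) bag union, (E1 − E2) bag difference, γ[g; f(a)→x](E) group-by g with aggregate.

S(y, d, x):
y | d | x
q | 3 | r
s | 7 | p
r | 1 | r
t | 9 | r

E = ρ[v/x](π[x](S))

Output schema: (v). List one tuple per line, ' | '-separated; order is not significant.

Row counts bottom-up:
  S → 4
  π[x](S) → 4
  ρ[v/x](π[x](S)) → 4

== RESULT ==
v
p
r
r
r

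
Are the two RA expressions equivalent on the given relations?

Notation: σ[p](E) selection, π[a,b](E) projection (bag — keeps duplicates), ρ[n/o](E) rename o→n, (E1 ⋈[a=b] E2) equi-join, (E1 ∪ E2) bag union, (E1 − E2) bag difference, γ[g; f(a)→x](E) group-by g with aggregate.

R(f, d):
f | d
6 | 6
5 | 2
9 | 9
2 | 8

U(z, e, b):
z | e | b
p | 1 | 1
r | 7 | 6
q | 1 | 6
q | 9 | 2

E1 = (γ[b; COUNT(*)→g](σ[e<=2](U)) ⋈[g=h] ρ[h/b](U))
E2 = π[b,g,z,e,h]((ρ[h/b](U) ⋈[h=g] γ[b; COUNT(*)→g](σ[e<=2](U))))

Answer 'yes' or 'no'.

E1 per-node cardinality:
  U → 4
  σ[e<=2](U) → 2
  γ[b; COUNT(*)→g](σ[e<=2](U)) → 2
  U → 4
  ρ[h/b](U) → 4
  (γ[b; COUNT(*)→g](σ[e<=2](U)) ⋈[g=h] ρ[h/b](U)) → 2
E2 per-node cardinality:
  U → 4
  ρ[h/b](U) → 4
  U → 4
  σ[e<=2](U) → 2
  γ[b; COUNT(*)→g](σ[e<=2](U)) → 2
  (ρ[h/b](U) ⋈[h=g] γ[b; COUNT(*)→g](σ[e<=2](U))) → 2
  π[b,g,z,e,h]((ρ[h/b](U) ⋈[h=g] γ[b; COUNT(*)→g](σ[e<=2](U)))) → 2

E1 and E2 produce the same multiset:
b | g | z | e | h
1 | 1 | p | 1 | 1
6 | 1 | p | 1 | 1

yes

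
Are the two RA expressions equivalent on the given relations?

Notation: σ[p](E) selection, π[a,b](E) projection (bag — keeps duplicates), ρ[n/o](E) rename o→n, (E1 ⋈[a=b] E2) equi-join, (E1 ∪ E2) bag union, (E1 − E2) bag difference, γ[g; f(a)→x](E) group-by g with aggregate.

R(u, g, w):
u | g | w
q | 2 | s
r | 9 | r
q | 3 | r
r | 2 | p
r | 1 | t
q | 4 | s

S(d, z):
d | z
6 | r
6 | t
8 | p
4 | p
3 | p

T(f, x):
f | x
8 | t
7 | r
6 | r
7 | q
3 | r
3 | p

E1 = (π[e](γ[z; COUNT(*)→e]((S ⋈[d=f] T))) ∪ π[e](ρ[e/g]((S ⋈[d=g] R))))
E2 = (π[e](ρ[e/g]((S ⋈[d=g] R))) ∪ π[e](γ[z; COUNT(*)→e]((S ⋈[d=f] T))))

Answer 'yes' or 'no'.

E1 stepwise |·|:
  S → 5
  T → 6
  (S ⋈[d=f] T) → 5
  γ[z; COUNT(*)→e]((S ⋈[d=f] T)) → 3
  π[e](γ[z; COUNT(*)→e]((S ⋈[d=f] T))) → 3
  S → 5
  R → 6
  (S ⋈[d=g] R) → 2
  ρ[e/g]((S ⋈[d=g] R)) → 2
  π[e](ρ[e/g]((S ⋈[d=g] R))) → 2
  (π[e](γ[z; COUNT(*)→e]((S ⋈[d=f] T))) ∪ π[e](ρ[e/g]((S ⋈[d=g] R)))) → 5
E2 stepwise |·|:
  S → 5
  R → 6
  (S ⋈[d=g] R) → 2
  ρ[e/g]((S ⋈[d=g] R)) → 2
  π[e](ρ[e/g]((S ⋈[d=g] R))) → 2
  S → 5
  T → 6
  (S ⋈[d=f] T) → 5
  γ[z; COUNT(*)→e]((S ⋈[d=f] T)) → 3
  π[e](γ[z; COUNT(*)→e]((S ⋈[d=f] T))) → 3
  (π[e](ρ[e/g]((S ⋈[d=g] R))) ∪ π[e](γ[z; COUNT(*)→e]((S ⋈[d=f] T)))) → 5

E1 and E2 produce the same multiset:
e
1
1
3
3
4

yes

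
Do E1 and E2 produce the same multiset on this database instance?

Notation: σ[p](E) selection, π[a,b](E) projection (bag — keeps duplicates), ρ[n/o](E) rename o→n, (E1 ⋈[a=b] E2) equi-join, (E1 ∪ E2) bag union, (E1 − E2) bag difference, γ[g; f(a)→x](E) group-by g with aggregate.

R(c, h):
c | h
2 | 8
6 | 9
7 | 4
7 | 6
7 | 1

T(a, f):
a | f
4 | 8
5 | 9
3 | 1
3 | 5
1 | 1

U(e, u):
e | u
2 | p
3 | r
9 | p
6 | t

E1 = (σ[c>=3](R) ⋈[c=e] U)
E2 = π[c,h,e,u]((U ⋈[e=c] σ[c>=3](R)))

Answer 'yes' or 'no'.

E1 per-node cardinality:
  R → 5
  σ[c>=3](R) → 4
  U → 4
  (σ[c>=3](R) ⋈[c=e] U) → 1
E2 per-node cardinality:
  U → 4
  R → 5
  σ[c>=3](R) → 4
  (U ⋈[e=c] σ[c>=3](R)) → 1
  π[c,h,e,u]((U ⋈[e=c] σ[c>=3](R))) → 1

E1 and E2 produce the same multiset:
c | h | e | u
6 | 9 | 6 | t

yes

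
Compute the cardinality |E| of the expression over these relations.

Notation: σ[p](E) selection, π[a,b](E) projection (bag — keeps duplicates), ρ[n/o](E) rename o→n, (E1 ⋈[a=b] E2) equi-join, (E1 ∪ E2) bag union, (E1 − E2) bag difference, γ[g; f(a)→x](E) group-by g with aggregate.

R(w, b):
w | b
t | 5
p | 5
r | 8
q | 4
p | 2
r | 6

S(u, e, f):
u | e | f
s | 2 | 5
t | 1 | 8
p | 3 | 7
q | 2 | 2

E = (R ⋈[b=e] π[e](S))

Stepwise |·|:
  R → 6
  S → 4
  π[e](S) → 4
  (R ⋈[b=e] π[e](S)) → 2

|E| = 2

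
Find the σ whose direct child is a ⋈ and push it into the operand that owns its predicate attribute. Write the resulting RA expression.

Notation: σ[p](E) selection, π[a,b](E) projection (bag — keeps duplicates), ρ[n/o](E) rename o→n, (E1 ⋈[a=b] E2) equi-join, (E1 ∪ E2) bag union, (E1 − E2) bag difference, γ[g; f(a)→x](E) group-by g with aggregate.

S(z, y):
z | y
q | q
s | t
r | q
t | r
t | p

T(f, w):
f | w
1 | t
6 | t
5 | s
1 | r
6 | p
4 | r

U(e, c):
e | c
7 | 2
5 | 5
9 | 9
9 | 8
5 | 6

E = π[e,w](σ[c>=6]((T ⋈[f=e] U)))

σ filters on c, owned by the right side.
E' = π[e,w]((T ⋈[f=e] σ[c>=6](U)))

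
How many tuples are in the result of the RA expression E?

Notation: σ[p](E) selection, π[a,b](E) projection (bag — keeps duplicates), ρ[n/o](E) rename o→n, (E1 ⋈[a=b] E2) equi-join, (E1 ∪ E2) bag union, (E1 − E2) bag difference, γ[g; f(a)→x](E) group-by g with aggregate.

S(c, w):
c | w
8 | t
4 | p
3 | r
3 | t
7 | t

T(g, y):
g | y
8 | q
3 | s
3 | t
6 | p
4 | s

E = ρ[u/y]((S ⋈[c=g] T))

Stepwise |·|:
  S → 5
  T → 5
  (S ⋈[c=g] T) → 6
  ρ[u/y]((S ⋈[c=g] T)) → 6

|E| = 6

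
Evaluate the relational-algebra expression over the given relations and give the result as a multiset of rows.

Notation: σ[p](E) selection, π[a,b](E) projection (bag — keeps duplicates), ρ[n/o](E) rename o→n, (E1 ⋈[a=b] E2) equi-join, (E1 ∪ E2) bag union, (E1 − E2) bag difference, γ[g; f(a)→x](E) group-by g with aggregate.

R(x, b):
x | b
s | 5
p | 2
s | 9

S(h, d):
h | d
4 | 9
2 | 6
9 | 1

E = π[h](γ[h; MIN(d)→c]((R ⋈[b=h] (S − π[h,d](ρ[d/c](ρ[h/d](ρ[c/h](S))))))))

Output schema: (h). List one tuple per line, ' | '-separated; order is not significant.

Row counts bottom-up:
  R → 3
  S → 3
  S → 3
  ρ[c/h](S) → 3
  ρ[h/d](ρ[c/h](S)) → 3
  ρ[d/c](ρ[h/d](ρ[c/h](S))) → 3
  π[h,d](ρ[d/c](ρ[h/d](ρ[c/h](S)))) → 3
  (S − π[h,d](ρ[d/c](ρ[h/d](ρ[c/h](S))))) → 3
  (R ⋈[b=h] (S − π[h,d](ρ[d/c](ρ[h/d](ρ[c/h](S)))))) → 2
  γ[h; MIN(d)→c]((R ⋈[b=h] (S − π[h,d](ρ[d/c](ρ[h/d](ρ[c/h](S))))))) → 2
  π[h](γ[h; MIN(d)→c]((R ⋈[b=h] (S − π[h,d](ρ[d/c](ρ[h/d](ρ[c/h](S)))))))) → 2

== RESULT ==
h
2
9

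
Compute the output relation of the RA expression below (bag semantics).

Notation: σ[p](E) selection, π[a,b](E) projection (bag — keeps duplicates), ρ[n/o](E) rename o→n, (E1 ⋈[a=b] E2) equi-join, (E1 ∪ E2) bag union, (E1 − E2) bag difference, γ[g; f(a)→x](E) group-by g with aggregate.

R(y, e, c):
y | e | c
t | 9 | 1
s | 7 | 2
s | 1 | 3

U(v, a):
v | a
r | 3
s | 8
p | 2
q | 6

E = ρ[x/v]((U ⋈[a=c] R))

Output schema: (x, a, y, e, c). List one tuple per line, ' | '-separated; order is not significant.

Stepwise |·|:
  U → 4
  R → 3
  (U ⋈[a=c] R) → 2
  ρ[x/v]((U ⋈[a=c] R)) → 2

== RESULT ==
x | a | y | e | c
p | 2 | s | 7 | 2
r | 3 | s | 1 | 3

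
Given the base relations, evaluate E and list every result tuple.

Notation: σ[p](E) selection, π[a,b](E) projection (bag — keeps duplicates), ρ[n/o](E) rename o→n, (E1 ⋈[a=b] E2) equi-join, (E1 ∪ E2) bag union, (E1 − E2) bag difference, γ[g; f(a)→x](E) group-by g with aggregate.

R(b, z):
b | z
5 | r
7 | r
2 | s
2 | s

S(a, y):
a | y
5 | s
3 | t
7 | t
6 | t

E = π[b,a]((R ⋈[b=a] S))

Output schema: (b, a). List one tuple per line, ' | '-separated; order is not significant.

Subexpression sizes:
  R → 4
  S → 4
  (R ⋈[b=a] S) → 2
  π[b,a]((R ⋈[b=a] S)) → 2

== RESULT ==
b | a
5 | 5
7 | 7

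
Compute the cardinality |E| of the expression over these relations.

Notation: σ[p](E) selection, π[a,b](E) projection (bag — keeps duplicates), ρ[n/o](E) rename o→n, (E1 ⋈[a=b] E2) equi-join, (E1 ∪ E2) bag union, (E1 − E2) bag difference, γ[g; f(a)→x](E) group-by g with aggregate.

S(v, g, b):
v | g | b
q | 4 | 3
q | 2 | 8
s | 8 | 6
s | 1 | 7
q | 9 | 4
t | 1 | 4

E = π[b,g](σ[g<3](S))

Per-node cardinality:
  S → 6
  σ[g<3](S) → 3
  π[b,g](σ[g<3](S)) → 3

|E| = 3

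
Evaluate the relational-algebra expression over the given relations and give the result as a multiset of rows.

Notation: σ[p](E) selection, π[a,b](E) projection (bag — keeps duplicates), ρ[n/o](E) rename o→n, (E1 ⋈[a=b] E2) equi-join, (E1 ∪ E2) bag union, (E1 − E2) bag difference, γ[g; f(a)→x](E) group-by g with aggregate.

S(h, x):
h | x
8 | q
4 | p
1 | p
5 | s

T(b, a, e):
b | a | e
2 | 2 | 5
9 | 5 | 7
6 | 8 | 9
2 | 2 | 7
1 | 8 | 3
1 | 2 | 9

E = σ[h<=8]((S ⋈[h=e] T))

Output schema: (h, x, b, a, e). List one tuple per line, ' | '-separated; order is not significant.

Row counts bottom-up:
  S → 4
  T → 6
  (S ⋈[h=e] T) → 1
  σ[h<=8]((S ⋈[h=e] T)) → 1

== RESULT ==
h | x | b | a | e
5 | s | 2 | 2 | 5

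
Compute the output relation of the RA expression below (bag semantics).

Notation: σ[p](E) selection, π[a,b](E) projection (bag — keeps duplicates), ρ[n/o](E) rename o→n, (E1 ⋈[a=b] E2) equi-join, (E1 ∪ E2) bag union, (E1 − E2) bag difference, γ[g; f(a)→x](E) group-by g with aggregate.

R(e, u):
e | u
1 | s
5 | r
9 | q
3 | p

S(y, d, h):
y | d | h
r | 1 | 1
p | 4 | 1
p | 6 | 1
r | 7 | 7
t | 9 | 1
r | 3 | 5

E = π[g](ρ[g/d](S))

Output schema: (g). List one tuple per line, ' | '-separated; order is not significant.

Row counts bottom-up:
  S → 6
  ρ[g/d](S) → 6
  π[g](ρ[g/d](S)) → 6

== RESULT ==
g
1
3
4
6
7
9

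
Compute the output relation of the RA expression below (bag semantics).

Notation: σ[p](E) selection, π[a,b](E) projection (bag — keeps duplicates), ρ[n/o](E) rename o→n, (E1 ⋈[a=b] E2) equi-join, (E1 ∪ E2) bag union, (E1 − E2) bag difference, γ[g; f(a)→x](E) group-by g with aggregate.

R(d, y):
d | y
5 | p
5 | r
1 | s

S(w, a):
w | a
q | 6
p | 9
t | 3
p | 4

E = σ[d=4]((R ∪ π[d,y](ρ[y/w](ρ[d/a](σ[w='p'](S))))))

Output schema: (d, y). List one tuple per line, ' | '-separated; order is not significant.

Per-node cardinality:
  R → 3
  S → 4
  σ[w='p'](S) → 2
  ρ[d/a](σ[w='p'](S)) → 2
  ρ[y/w](ρ[d/a](σ[w='p'](S))) → 2
  π[d,y](ρ[y/w](ρ[d/a](σ[w='p'](S)))) → 2
  (R ∪ π[d,y](ρ[y/w](ρ[d/a](σ[w='p'](S))))) → 5
  σ[d=4]((R ∪ π[d,y](ρ[y/w](ρ[d/a](σ[w='p'](S)))))) → 1

== RESULT ==
d | y
4 | p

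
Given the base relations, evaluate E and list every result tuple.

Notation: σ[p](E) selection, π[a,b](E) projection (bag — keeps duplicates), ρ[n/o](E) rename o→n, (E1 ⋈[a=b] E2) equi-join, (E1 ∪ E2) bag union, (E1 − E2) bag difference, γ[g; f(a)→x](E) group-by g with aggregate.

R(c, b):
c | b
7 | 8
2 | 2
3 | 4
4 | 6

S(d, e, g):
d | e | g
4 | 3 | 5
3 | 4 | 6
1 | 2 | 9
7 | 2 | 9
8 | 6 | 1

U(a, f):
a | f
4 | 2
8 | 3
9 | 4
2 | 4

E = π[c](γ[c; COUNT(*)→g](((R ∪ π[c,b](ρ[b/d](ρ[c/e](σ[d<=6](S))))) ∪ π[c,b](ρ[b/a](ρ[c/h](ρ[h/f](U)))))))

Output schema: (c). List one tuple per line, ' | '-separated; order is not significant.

Subexpression sizes:
  R → 4
  S → 5
  σ[d<=6](S) → 3
  ρ[c/e](σ[d<=6](S)) → 3
  ρ[b/d](ρ[c/e](σ[d<=6](S))) → 3
  π[c,b](ρ[b/d](ρ[c/e](σ[d<=6](S)))) → 3
  (R ∪ π[c,b](ρ[b/d](ρ[c/e](σ[d<=6](S))))) → 7
  U → 4
  ρ[h/f](U) → 4
  ρ[c/h](ρ[h/f](U)) → 4
  ρ[b/a](ρ[c/h](ρ[h/f](U))) → 4
  π[c,b](ρ[b/a](ρ[c/h](ρ[h/f](U)))) → 4
  ((R ∪ π[c,b](ρ[b/d](ρ[c/e](σ[d<=6](S))))) ∪ π[c,b](ρ[b/a](ρ[c/h](ρ[h/f](U))))) → 11
  γ[c; COUNT(*)→g](((R ∪ π[c,b](ρ[b/d](ρ[c/e](σ[d<=6](S))))) ∪ π[c,b](ρ[b/a](ρ[c/h](ρ[h/f](U)))))) → 4
  π[c](γ[c; COUNT(*)→g](((R ∪ π[c,b](ρ[b/d](ρ[c/e](σ[d<=6](S))))) ∪ π[c,b](ρ[b/a](ρ[c/h](ρ[h/f](U))))))) → 4

== RESULT ==
c
2
3
4
7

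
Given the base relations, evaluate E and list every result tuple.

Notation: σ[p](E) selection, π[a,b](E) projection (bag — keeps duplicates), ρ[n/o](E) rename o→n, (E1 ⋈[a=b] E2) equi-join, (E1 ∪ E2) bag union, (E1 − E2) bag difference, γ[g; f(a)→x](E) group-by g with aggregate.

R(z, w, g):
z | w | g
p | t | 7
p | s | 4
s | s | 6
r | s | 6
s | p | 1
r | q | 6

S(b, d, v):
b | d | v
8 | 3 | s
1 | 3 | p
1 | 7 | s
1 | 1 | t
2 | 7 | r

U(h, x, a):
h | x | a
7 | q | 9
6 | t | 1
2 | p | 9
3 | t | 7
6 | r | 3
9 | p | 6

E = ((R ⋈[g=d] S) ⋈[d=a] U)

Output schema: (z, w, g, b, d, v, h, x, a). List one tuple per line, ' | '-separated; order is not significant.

Per-node cardinality:
  R → 6
  S → 5
  (R ⋈[g=d] S) → 3
  U → 6
  ((R ⋈[g=d] S) ⋈[d=a] U) → 3

== RESULT ==
z | w | g | b | d | v | h | x | a
p | t | 7 | 1 | 7 | s | 3 | t | 7
p | t | 7 | 2 | 7 | r | 3 | t | 7
s | p | 1 | 1 | 1 | t | 6 | t | 1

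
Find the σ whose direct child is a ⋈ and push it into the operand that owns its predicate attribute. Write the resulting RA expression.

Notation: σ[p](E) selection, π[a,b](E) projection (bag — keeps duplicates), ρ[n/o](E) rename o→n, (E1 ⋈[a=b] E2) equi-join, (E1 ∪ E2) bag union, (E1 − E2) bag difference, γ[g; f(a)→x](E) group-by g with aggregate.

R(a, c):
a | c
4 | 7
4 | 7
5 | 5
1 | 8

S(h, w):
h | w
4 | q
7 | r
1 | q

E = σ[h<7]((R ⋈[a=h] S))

σ filters on h, owned by the right side.
E' = (R ⋈[a=h] σ[h<7](S))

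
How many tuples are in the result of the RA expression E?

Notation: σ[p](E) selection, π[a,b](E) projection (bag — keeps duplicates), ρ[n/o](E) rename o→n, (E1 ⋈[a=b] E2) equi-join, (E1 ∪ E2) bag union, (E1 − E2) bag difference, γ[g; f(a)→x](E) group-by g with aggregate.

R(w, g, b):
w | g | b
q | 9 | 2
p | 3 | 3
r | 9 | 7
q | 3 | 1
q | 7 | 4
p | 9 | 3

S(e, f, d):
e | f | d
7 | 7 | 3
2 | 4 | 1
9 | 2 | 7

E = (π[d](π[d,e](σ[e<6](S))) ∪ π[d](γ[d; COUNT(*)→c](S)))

Subexpression sizes:
  S → 3
  σ[e<6](S) → 1
  π[d,e](σ[e<6](S)) → 1
  π[d](π[d,e](σ[e<6](S))) → 1
  S → 3
  γ[d; COUNT(*)→c](S) → 3
  π[d](γ[d; COUNT(*)→c](S)) → 3
  (π[d](π[d,e](σ[e<6](S))) ∪ π[d](γ[d; COUNT(*)→c](S))) → 4

|E| = 4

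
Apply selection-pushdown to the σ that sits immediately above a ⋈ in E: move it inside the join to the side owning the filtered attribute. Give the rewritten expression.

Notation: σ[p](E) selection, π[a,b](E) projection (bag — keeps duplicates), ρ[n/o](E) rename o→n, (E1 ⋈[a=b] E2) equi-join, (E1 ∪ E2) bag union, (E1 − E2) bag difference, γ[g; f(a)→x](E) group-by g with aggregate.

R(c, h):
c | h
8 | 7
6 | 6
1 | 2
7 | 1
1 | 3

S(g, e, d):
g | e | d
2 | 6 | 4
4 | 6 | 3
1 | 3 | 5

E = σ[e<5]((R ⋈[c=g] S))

σ filters on e, owned by the right side.
E' = (R ⋈[c=g] σ[e<5](S))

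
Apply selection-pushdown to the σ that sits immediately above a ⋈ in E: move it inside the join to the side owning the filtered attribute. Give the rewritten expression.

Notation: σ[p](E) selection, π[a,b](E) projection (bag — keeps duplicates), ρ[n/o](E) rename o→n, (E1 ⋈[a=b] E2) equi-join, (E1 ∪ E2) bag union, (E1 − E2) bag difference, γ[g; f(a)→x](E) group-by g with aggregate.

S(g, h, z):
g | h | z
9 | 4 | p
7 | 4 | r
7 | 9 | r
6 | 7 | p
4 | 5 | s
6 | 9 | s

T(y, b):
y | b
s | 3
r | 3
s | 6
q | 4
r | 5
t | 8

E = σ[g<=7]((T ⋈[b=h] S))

σ filters on g, owned by the right side.
E' = (T ⋈[b=h] σ[g<=7](S))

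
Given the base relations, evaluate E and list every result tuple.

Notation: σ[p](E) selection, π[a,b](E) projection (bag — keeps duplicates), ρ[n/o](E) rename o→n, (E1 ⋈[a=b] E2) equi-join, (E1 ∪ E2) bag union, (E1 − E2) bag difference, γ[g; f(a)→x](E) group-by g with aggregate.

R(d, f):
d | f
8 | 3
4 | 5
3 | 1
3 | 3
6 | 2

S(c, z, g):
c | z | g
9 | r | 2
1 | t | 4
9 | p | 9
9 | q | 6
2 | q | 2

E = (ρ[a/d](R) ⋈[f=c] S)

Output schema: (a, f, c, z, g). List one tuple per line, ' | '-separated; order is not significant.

Subexpression sizes:
  R → 5
  ρ[a/d](R) → 5
  S → 5
  (ρ[a/d](R) ⋈[f=c] S) → 2

== RESULT ==
a | f | c | z | g
3 | 1 | 1 | t | 4
6 | 2 | 2 | q | 2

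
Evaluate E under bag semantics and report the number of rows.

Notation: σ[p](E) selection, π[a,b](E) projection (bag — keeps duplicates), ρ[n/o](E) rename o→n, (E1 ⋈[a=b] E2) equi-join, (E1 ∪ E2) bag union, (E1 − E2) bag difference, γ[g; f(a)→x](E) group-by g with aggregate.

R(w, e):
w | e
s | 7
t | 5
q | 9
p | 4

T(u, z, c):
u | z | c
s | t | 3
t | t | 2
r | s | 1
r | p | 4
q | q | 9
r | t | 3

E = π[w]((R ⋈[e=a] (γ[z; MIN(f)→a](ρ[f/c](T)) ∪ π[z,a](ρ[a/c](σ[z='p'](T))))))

Stepwise |·|:
  R → 4
  T → 6
  ρ[f/c](T) → 6
  γ[z; MIN(f)→a](ρ[f/c](T)) → 4
  T → 6
  σ[z='p'](T) → 1
  ρ[a/c](σ[z='p'](T)) → 1
  π[z,a](ρ[a/c](σ[z='p'](T))) → 1
  (γ[z; MIN(f)→a](ρ[f/c](T)) ∪ π[z,a](ρ[a/c](σ[z='p'](T)))) → 5
  (R ⋈[e=a] (γ[z; MIN(f)→a](ρ[f/c](T)) ∪ π[z,a](ρ[a/c](σ[z='p'](T))))) → 3
  π[w]((R ⋈[e=a] (γ[z; MIN(f)→a](ρ[f/c](T)) ∪ π[z,a](ρ[a/c](σ[z='p'](T)))))) → 3

|E| = 3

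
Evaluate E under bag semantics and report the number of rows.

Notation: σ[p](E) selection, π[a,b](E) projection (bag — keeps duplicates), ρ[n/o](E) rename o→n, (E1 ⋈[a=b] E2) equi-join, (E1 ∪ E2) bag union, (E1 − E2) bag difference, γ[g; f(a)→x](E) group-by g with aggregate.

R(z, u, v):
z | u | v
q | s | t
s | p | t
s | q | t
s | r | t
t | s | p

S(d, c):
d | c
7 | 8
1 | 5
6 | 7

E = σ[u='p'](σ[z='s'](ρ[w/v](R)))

Subexpression sizes:
  R → 5
  ρ[w/v](R) → 5
  σ[z='s'](ρ[w/v](R)) → 3
  σ[u='p'](σ[z='s'](ρ[w/v](R))) → 1

|E| = 1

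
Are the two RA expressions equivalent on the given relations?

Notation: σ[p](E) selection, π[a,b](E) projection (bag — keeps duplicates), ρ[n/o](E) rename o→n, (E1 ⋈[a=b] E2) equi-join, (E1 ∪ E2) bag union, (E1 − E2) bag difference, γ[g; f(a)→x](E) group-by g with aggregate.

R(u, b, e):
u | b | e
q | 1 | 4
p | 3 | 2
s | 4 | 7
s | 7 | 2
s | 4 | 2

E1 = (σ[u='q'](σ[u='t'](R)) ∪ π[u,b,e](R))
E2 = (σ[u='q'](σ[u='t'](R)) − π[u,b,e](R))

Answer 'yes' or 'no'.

E1 per-node cardinality:
  R → 5
  σ[u='t'](R) → 0
  σ[u='q'](σ[u='t'](R)) → 0
  R → 5
  π[u,b,e](R) → 5
  (σ[u='q'](σ[u='t'](R)) ∪ π[u,b,e](R)) → 5
E2 per-node cardinality:
  R → 5
  σ[u='t'](R) → 0
  σ[u='q'](σ[u='t'](R)) → 0
  R → 5
  π[u,b,e](R) → 5
  (σ[u='q'](σ[u='t'](R)) − π[u,b,e](R)) → 0

E1 result:
u | b | e
p | 3 | 2
q | 1 | 4
s | 4 | 2
s | 4 | 7
s | 7 | 2
E2 result:
u | b | e
(0 rows)
Witness: ('q', 1, 4) appears 1× in E1 but 0× in E2.

no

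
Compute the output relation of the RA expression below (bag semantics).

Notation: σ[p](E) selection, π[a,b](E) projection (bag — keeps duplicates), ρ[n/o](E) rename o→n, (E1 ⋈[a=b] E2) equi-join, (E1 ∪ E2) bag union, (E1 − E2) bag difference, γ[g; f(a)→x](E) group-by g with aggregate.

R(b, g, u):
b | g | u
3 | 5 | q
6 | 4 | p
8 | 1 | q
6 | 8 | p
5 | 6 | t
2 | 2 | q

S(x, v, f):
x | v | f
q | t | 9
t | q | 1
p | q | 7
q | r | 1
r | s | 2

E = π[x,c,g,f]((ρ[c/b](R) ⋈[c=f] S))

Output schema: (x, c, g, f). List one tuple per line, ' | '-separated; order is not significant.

Row counts bottom-up:
  R → 6
  ρ[c/b](R) → 6
  S → 5
  (ρ[c/b](R) ⋈[c=f] S) → 1
  π[x,c,g,f]((ρ[c/b](R) ⋈[c=f] S)) → 1

== RESULT ==
x | c | g | f
r | 2 | 2 | 2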